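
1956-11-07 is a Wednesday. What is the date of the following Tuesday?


Current: Wednesday
Target: Tuesday
Days ahead: 6

Next Tuesday: 1956-11-13


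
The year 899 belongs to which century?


Century = (year - 1) // 100 + 1
= (899 - 1) // 100 + 1
= 898 // 100 + 1
= 8 + 1

9th century


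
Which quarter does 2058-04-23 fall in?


Month: April (month 4)
Q1: Jan-Mar, Q2: Apr-Jun, Q3: Jul-Sep, Q4: Oct-Dec

Q2


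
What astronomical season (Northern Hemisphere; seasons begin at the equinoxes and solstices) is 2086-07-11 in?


Date: July 11
Astronomical Summer (approx.; exact equinox/solstice day varies by year): June 21 to September 21
July 11 falls within the Summer window

Summer


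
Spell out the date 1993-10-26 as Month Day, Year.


ISO 1993-10-26 parses as year=1993, month=10, day=26
Month 10 -> October

October 26, 1993


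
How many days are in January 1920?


January 1920

31 days


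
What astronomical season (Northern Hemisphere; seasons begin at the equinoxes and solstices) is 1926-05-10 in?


Date: May 10
Astronomical Spring (approx.; exact equinox/solstice day varies by year): March 20 to June 20
May 10 falls within the Spring window

Spring


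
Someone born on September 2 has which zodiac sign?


Date: September 2
Conventional tropical zodiac dates: Virgo from August 23 onward; Libra starts September 23
September 2 falls within the Virgo range

Virgo


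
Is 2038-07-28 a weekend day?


Anchor: Jan 1, 2038. With p = 2038 - 1 = 2037: (p + p//4 - p//100 + p//400) mod 7 = (2037 + 509 - 20 + 5) mod 7 = 2531 mod 7 = 4 -> Friday (Mon=0 ... Sun=6)
Day of year: 209; offset = 208
Weekday index = (4 + 208) mod 7 = 2 -> Wednesday
Weekend days: Saturday, Sunday

No


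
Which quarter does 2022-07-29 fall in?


Month: July (month 7)
Q1: Jan-Mar, Q2: Apr-Jun, Q3: Jul-Sep, Q4: Oct-Dec

Q3


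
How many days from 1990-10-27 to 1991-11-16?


From 1990-10-27 to 1991-11-16
1990-10-27: days before October = 31 + 28 + 31 + 30 + 31 + 30 + 31 + 31 + 30 = 273 (1990 is not a leap year); day of year = 273 + 27 = 300
1991-11-16: days before November = 31 + 28 + 31 + 30 + 31 + 30 + 31 + 31 + 30 + 31 = 304 (1991 is not a leap year); day of year = 304 + 16 = 320
Rest of 1990: 365 - 300 = 65
Total = 65 + 320 = 385

385 days


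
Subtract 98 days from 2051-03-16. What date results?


Start: 2051-03-16, subtract 98 days
Back 16 days from March 16 reaches February 28, 2051 -> 82 left
February 2051 has 28 days -> back to January 31, 2051 -> 54 left
January 2051 has 31 days -> back to December 31, 2050 -> 23 left
December 2050: 31 - 23 = 8 -> lands on December 8

Result: 2050-12-08


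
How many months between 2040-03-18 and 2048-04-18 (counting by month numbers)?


From March 2040 to April 2048
8 years * 12 = 96 months, plus 1 month = 97

97 months


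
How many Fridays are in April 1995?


April 1995 has 30 days
Anchor: Jan 1, 1995. With p = 1995 - 1 = 1994: (p + p//4 - p//100 + p//400) mod 7 = (1994 + 498 - 19 + 4) mod 7 = 2477 mod 7 = 6 -> Sunday (Mon=0 ... Sun=6)
Days before April (Jan-Mar): 90; April 1 index = (6 + 90) mod 7 = 5 -> Saturday
First Friday is April 7
Fridays: 7, 14, 21, 28

4 Fridays


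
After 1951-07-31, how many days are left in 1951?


Day of year: 212 of 365
Remaining = 365 - 212

153 days


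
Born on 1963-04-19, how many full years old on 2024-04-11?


Birth: 1963-04-19
Reference: 2024-04-11
Year difference: 2024 - 1963 = 61
Birthday not yet reached in 2024, subtract 1

60 years old


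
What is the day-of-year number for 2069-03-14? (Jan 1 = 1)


Date: March 14, 2069
Days in months 1 through 2: 59
Plus 14 days in March

Day of year: 73


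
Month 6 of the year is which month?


Month 6 of 12

June


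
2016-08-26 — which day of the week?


Date: August 26, 2016
Anchor: Jan 1, 2016. With p = 2016 - 1 = 2015: (p + p//4 - p//100 + p//400) mod 7 = (2015 + 503 - 20 + 5) mod 7 = 2503 mod 7 = 4 -> Friday (Mon=0 ... Sun=6)
Days before August (Jan-Jul): 213; offset = 213 + 26 - 1 = 238
Weekday index = (4 + 238) mod 7 = 4

Day of the week: Friday


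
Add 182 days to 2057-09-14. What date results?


Start: 2057-09-14, add 182 days
September 2057 has 30 days: 30 - 14 = 16 days to September 30 -> 166 left
October 2057 has 31 days -> 135 left
November 2057 has 30 days -> 105 left
December 2057 has 31 days -> 74 left
January 2058 has 31 days -> 43 left
February 2058 has 28 days -> 15 left
March 2058: 15 <= 31 -> lands on March 15

Result: 2058-03-15


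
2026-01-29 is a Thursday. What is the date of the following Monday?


Current: Thursday
Target: Monday
Days ahead: 4

Next Monday: 2026-02-02


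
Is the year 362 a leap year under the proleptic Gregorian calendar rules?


Gregorian leap year rule: divisible by 4, but not by 100, unless also by 400.
362 is not divisible by 4 -> not a leap year

No


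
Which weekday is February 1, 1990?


Target: February 1, 1990
Anchor: Jan 1, 1990. With p = 1990 - 1 = 1989: (p + p//4 - p//100 + p//400) mod 7 = (1989 + 497 - 19 + 4) mod 7 = 2471 mod 7 = 0 -> Monday (Mon=0 ... Sun=6)
Days before February (Jan): 31 days
Weekday index = (0 + 31) mod 7 = 3

Thursday


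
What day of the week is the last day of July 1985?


July 1985 has 31 days
Anchor: Jan 1, 1985. With p = 1985 - 1 = 1984: (p + p//4 - p//100 + p//400) mod 7 = (1984 + 496 - 19 + 4) mod 7 = 2465 mod 7 = 1 -> Tuesday (Mon=0 ... Sun=6)
Days before July (Jan-Jun): 181; July 1 index = (1 + 181) mod 7 = 0 -> Monday
Last day offset: 31 - 1 = 30 days
Weekday index = (0 + 30) mod 7 = 2

Wednesday, July 31


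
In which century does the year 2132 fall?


Century = (year - 1) // 100 + 1
= (2132 - 1) // 100 + 1
= 2131 // 100 + 1
= 21 + 1

22nd century


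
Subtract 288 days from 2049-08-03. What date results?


Start: 2049-08-03, subtract 288 days
Back 3 days from August 3 reaches July 31, 2049 -> 285 left
July 2049 has 31 days -> back to June 30, 2049 -> 254 left
June 2049 has 30 days -> back to May 31, 2049 -> 224 left
May 2049 has 31 days -> back to April 30, 2049 -> 193 left
April 2049 has 30 days -> back to March 31, 2049 -> 163 left
March 2049 has 31 days -> back to February 28, 2049 -> 132 left
February 2049 has 28 days -> back to January 31, 2049 -> 104 left
January 2049 has 31 days -> back to December 31, 2048 -> 73 left
December 2048 has 31 days -> back to November 30, 2048 -> 42 left
November 2048 has 30 days -> back to October 31, 2048 -> 12 left
October 2048: 31 - 12 = 19 -> lands on October 19

Result: 2048-10-19


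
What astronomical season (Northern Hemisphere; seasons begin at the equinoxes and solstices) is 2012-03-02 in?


Date: March 2
Astronomical Winter (approx.; exact equinox/solstice day varies by year): December 21 to March 19
March 2 falls within the Winter window

Winter


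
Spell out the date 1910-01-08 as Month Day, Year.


ISO 1910-01-08 parses as year=1910, month=01, day=08
Month 1 -> January

January 8, 1910


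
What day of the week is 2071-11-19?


Date: November 19, 2071
Anchor: Jan 1, 2071. With p = 2071 - 1 = 2070: (p + p//4 - p//100 + p//400) mod 7 = (2070 + 517 - 20 + 5) mod 7 = 2572 mod 7 = 3 -> Thursday (Mon=0 ... Sun=6)
Days before November (Jan-Oct): 304; offset = 304 + 19 - 1 = 322
Weekday index = (3 + 322) mod 7 = 3

Day of the week: Thursday


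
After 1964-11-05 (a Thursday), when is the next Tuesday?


Current: Thursday
Target: Tuesday
Days ahead: 5

Next Tuesday: 1964-11-10


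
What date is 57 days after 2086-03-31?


Start: 2086-03-31, add 57 days
March 31 is the last day of March 2086 -> 57 left
April 2086 has 30 days -> 27 left
May 2086: 27 <= 31 -> lands on May 27

Result: 2086-05-27


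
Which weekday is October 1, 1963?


Target: October 1, 1963
Anchor: Jan 1, 1963. With p = 1963 - 1 = 1962: (p + p//4 - p//100 + p//400) mod 7 = (1962 + 490 - 19 + 4) mod 7 = 2437 mod 7 = 1 -> Tuesday (Mon=0 ... Sun=6)
Days before October (Jan-Sep): 273 days
Weekday index = (1 + 273) mod 7 = 1

Tuesday


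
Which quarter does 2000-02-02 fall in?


Month: February (month 2)
Q1: Jan-Mar, Q2: Apr-Jun, Q3: Jul-Sep, Q4: Oct-Dec

Q1


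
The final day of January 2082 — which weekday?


January 2082 has 31 days
Anchor: Jan 1, 2082. With p = 2082 - 1 = 2081: (p + p//4 - p//100 + p//400) mod 7 = (2081 + 520 - 20 + 5) mod 7 = 2586 mod 7 = 3 -> Thursday (Mon=0 ... Sun=6)
January 1 is the anchor itself -> Thursday
Last day offset: 31 - 1 = 30 days
Weekday index = (3 + 30) mod 7 = 5

Saturday, January 31


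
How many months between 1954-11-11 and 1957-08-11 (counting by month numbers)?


From November 1954 to August 1957
3 years * 12 = 36 months, minus 3 months = 33

33 months


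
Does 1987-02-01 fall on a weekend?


Anchor: Jan 1, 1987. With p = 1987 - 1 = 1986: (p + p//4 - p//100 + p//400) mod 7 = (1986 + 496 - 19 + 4) mod 7 = 2467 mod 7 = 3 -> Thursday (Mon=0 ... Sun=6)
Day of year: 32; offset = 31
Weekday index = (3 + 31) mod 7 = 6 -> Sunday
Weekend days: Saturday, Sunday

Yes


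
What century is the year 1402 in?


Century = (year - 1) // 100 + 1
= (1402 - 1) // 100 + 1
= 1401 // 100 + 1
= 14 + 1

15th century


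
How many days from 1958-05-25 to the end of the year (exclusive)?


Day of year: 145 of 365
Remaining = 365 - 145

220 days


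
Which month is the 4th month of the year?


Month 4 of 12

April


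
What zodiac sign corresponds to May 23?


Date: May 23
Conventional tropical zodiac dates: Gemini from May 21 onward; Cancer starts June 21
May 23 falls within the Gemini range

Gemini


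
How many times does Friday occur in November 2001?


November 2001 has 30 days
Anchor: Jan 1, 2001. With p = 2001 - 1 = 2000: (p + p//4 - p//100 + p//400) mod 7 = (2000 + 500 - 20 + 5) mod 7 = 2485 mod 7 = 0 -> Monday (Mon=0 ... Sun=6)
Days before November (Jan-Oct): 304; November 1 index = (0 + 304) mod 7 = 3 -> Thursday
First Friday is November 2
Fridays: 2, 9, 16, 23, 30

5 Fridays


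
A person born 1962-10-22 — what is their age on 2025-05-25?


Birth: 1962-10-22
Reference: 2025-05-25
Year difference: 2025 - 1962 = 63
Birthday not yet reached in 2025, subtract 1

62 years old


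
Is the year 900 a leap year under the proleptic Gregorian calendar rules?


Gregorian leap year rule: divisible by 4, but not by 100, unless also by 400.
900 is divisible by 100 but not 400 -> not a leap year

No


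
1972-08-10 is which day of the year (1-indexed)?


Date: August 10, 1972
Days in months 1 through 7: 213
Plus 10 days in August

Day of year: 223


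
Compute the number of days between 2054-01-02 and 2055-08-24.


From 2054-01-02 to 2055-08-24
2054-01-02: day of year = 2
2055-08-24: days before August = 31 + 28 + 31 + 30 + 31 + 30 + 31 = 212 (2055 is not a leap year); day of year = 212 + 24 = 236
Rest of 2054: 365 - 2 = 363
Total = 363 + 236 = 599

599 days


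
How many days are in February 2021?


February 2021 (leap year: no)

28 days


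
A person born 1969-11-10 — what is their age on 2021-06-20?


Birth: 1969-11-10
Reference: 2021-06-20
Year difference: 2021 - 1969 = 52
Birthday not yet reached in 2021, subtract 1

51 years old


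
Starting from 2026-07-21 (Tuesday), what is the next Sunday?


Current: Tuesday
Target: Sunday
Days ahead: 5

Next Sunday: 2026-07-26


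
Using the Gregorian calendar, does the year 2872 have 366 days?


Gregorian leap year rule: divisible by 4, but not by 100, unless also by 400.
2872 is divisible by 4 but not 100 -> leap year

Yes


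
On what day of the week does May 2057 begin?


Target: May 1, 2057
Anchor: Jan 1, 2057. With p = 2057 - 1 = 2056: (p + p//4 - p//100 + p//400) mod 7 = (2056 + 514 - 20 + 5) mod 7 = 2555 mod 7 = 0 -> Monday (Mon=0 ... Sun=6)
Days before May (Jan-Apr): 120 days
Weekday index = (0 + 120) mod 7 = 1

Tuesday


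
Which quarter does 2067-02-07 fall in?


Month: February (month 2)
Q1: Jan-Mar, Q2: Apr-Jun, Q3: Jul-Sep, Q4: Oct-Dec

Q1


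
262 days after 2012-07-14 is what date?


Start: 2012-07-14, add 262 days
July 2012 has 31 days: 31 - 14 = 17 days to July 31 -> 245 left
August 2012 has 31 days -> 214 left
September 2012 has 30 days -> 184 left
October 2012 has 31 days -> 153 left
November 2012 has 30 days -> 123 left
December 2012 has 31 days -> 92 left
January 2013 has 31 days -> 61 left
February 2013 has 28 days -> 33 left
March 2013 has 31 days -> 2 left
April 2013: 2 <= 30 -> lands on April 2

Result: 2013-04-02


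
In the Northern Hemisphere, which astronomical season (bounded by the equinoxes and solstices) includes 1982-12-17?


Date: December 17
Astronomical Autumn (approx.; exact equinox/solstice day varies by year): September 22 to December 20
December 17 falls within the Autumn window

Autumn


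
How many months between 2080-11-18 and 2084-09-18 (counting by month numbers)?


From November 2080 to September 2084
4 years * 12 = 48 months, minus 2 months = 46

46 months


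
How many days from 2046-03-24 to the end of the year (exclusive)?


Day of year: 83 of 365
Remaining = 365 - 83

282 days


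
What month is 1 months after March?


March is month 3
3 + 1 = 4

April


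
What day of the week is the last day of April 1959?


April 1959 has 30 days
Anchor: Jan 1, 1959. With p = 1959 - 1 = 1958: (p + p//4 - p//100 + p//400) mod 7 = (1958 + 489 - 19 + 4) mod 7 = 2432 mod 7 = 3 -> Thursday (Mon=0 ... Sun=6)
Days before April (Jan-Mar): 90; April 1 index = (3 + 90) mod 7 = 2 -> Wednesday
Last day offset: 30 - 1 = 29 days
Weekday index = (2 + 29) mod 7 = 3

Thursday, April 30


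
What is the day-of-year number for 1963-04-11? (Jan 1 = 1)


Date: April 11, 1963
Days in months 1 through 3: 90
Plus 11 days in April

Day of year: 101


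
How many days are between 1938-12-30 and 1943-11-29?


From 1938-12-30 to 1943-11-29
1938-12-30: days before December = 31 + 28 + 31 + 30 + 31 + 30 + 31 + 31 + 30 + 31 + 30 = 334 (1938 is not a leap year); day of year = 334 + 30 = 364
1943-11-29: days before November = 31 + 28 + 31 + 30 + 31 + 30 + 31 + 31 + 30 + 31 = 304 (1943 is not a leap year); day of year = 304 + 29 = 333
Rest of 1938: 365 - 364 = 1
Full years 1939 (365), 1940 (366), 1941 (365), 1942 (365): 1461
Total = 1 + 1461 + 333 = 1795

1795 days


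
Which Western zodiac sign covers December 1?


Date: December 1
Conventional tropical zodiac dates: Sagittarius from November 22 onward; Capricorn starts December 22
December 1 falls within the Sagittarius range

Sagittarius


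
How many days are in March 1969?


March 1969

31 days


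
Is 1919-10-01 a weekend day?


Anchor: Jan 1, 1919. With p = 1919 - 1 = 1918: (p + p//4 - p//100 + p//400) mod 7 = (1918 + 479 - 19 + 4) mod 7 = 2382 mod 7 = 2 -> Wednesday (Mon=0 ... Sun=6)
Day of year: 274; offset = 273
Weekday index = (2 + 273) mod 7 = 2 -> Wednesday
Weekend days: Saturday, Sunday

No


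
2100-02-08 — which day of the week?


Date: February 8, 2100
Anchor: Jan 1, 2100. With p = 2100 - 1 = 2099: (p + p//4 - p//100 + p//400) mod 7 = (2099 + 524 - 20 + 5) mod 7 = 2608 mod 7 = 4 -> Friday (Mon=0 ... Sun=6)
Days before February (Jan): 31; offset = 31 + 8 - 1 = 38
Weekday index = (4 + 38) mod 7 = 0

Day of the week: Monday


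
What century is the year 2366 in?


Century = (year - 1) // 100 + 1
= (2366 - 1) // 100 + 1
= 2365 // 100 + 1
= 23 + 1

24th century


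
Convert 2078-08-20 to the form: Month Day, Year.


ISO 2078-08-20 parses as year=2078, month=08, day=20
Month 8 -> August

August 20, 2078


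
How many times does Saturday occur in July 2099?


July 2099 has 31 days
Anchor: Jan 1, 2099. With p = 2099 - 1 = 2098: (p + p//4 - p//100 + p//400) mod 7 = (2098 + 524 - 20 + 5) mod 7 = 2607 mod 7 = 3 -> Thursday (Mon=0 ... Sun=6)
Days before July (Jan-Jun): 181; July 1 index = (3 + 181) mod 7 = 2 -> Wednesday
First Saturday is July 4
Saturdays: 4, 11, 18, 25

4 Saturdays


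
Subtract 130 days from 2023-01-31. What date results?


Start: 2023-01-31, subtract 130 days
Back 31 days from January 31 reaches December 31, 2022 -> 99 left
December 2022 has 31 days -> back to November 30, 2022 -> 68 left
November 2022 has 30 days -> back to October 31, 2022 -> 38 left
October 2022 has 31 days -> back to September 30, 2022 -> 7 left
September 2022: 30 - 7 = 23 -> lands on September 23

Result: 2022-09-23


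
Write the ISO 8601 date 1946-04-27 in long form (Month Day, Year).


ISO 1946-04-27 parses as year=1946, month=04, day=27
Month 4 -> April

April 27, 1946


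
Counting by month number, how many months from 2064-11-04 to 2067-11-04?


From November 2064 to November 2067
3 years * 12 = 36 months = 36

36 months


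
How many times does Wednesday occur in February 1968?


February 1968 has 29 days
Anchor: Jan 1, 1968. With p = 1968 - 1 = 1967: (p + p//4 - p//100 + p//400) mod 7 = (1967 + 491 - 19 + 4) mod 7 = 2443 mod 7 = 0 -> Monday (Mon=0 ... Sun=6)
Days before February (Jan): 31; February 1 index = (0 + 31) mod 7 = 3 -> Thursday
First Wednesday is February 7
Wednesdays: 7, 14, 21, 28

4 Wednesdays


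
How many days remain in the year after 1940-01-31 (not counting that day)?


Day of year: 31 of 366
Remaining = 366 - 31

335 days


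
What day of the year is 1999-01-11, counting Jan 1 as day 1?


Date: January 11, 1999
No months before January
Plus 11 days in January

Day of year: 11


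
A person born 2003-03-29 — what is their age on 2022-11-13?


Birth: 2003-03-29
Reference: 2022-11-13
Year difference: 2022 - 2003 = 19

19 years old


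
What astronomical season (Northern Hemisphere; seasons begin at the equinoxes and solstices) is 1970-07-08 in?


Date: July 8
Astronomical Summer (approx.; exact equinox/solstice day varies by year): June 21 to September 21
July 8 falls within the Summer window

Summer


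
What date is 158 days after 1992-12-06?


Start: 1992-12-06, add 158 days
December 1992 has 31 days: 31 - 6 = 25 days to December 31 -> 133 left
January 1993 has 31 days -> 102 left
February 1993 has 28 days -> 74 left
March 1993 has 31 days -> 43 left
April 1993 has 30 days -> 13 left
May 1993: 13 <= 31 -> lands on May 13

Result: 1993-05-13


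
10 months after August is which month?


August is month 8
8 + 10 = 18; wrap: 18 - 12 = 6

June


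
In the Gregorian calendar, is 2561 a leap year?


Gregorian leap year rule: divisible by 4, but not by 100, unless also by 400.
2561 is not divisible by 4 -> not a leap year

No


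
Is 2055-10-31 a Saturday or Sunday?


Anchor: Jan 1, 2055. With p = 2055 - 1 = 2054: (p + p//4 - p//100 + p//400) mod 7 = (2054 + 513 - 20 + 5) mod 7 = 2552 mod 7 = 4 -> Friday (Mon=0 ... Sun=6)
Day of year: 304; offset = 303
Weekday index = (4 + 303) mod 7 = 6 -> Sunday
Weekend days: Saturday, Sunday

Yes


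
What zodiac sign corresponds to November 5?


Date: November 5
Conventional tropical zodiac dates: Scorpio from October 23 onward; Sagittarius starts November 22
November 5 falls within the Scorpio range

Scorpio


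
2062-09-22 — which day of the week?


Date: September 22, 2062
Anchor: Jan 1, 2062. With p = 2062 - 1 = 2061: (p + p//4 - p//100 + p//400) mod 7 = (2061 + 515 - 20 + 5) mod 7 = 2561 mod 7 = 6 -> Sunday (Mon=0 ... Sun=6)
Days before September (Jan-Aug): 243; offset = 243 + 22 - 1 = 264
Weekday index = (6 + 264) mod 7 = 4

Day of the week: Friday


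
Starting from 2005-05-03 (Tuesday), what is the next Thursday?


Current: Tuesday
Target: Thursday
Days ahead: 2

Next Thursday: 2005-05-05


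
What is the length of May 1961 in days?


May 1961

31 days


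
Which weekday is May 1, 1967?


Target: May 1, 1967
Anchor: Jan 1, 1967. With p = 1967 - 1 = 1966: (p + p//4 - p//100 + p//400) mod 7 = (1966 + 491 - 19 + 4) mod 7 = 2442 mod 7 = 6 -> Sunday (Mon=0 ... Sun=6)
Days before May (Jan-Apr): 120 days
Weekday index = (6 + 120) mod 7 = 0

Monday


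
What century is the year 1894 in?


Century = (year - 1) // 100 + 1
= (1894 - 1) // 100 + 1
= 1893 // 100 + 1
= 18 + 1

19th century


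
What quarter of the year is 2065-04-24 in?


Month: April (month 4)
Q1: Jan-Mar, Q2: Apr-Jun, Q3: Jul-Sep, Q4: Oct-Dec

Q2


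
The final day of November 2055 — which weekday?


November 2055 has 30 days
Anchor: Jan 1, 2055. With p = 2055 - 1 = 2054: (p + p//4 - p//100 + p//400) mod 7 = (2054 + 513 - 20 + 5) mod 7 = 2552 mod 7 = 4 -> Friday (Mon=0 ... Sun=6)
Days before November (Jan-Oct): 304; November 1 index = (4 + 304) mod 7 = 0 -> Monday
Last day offset: 30 - 1 = 29 days
Weekday index = (0 + 29) mod 7 = 1

Tuesday, November 30


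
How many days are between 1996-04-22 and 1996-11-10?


From 1996-04-22 to 1996-11-10
1996-04-22: days before April = 31 + 29 + 31 = 91 (1996 is a leap year); day of year = 91 + 22 = 113
1996-11-10: days before November = 31 + 29 + 31 + 30 + 31 + 30 + 31 + 31 + 30 + 31 = 305 (1996 is a leap year); day of year = 305 + 10 = 315
Same year: 315 - 113 = 202

202 days


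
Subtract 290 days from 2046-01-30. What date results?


Start: 2046-01-30, subtract 290 days
Back 30 days from January 30 reaches December 31, 2045 -> 260 left
December 2045 has 31 days -> back to November 30, 2045 -> 229 left
November 2045 has 30 days -> back to October 31, 2045 -> 199 left
October 2045 has 31 days -> back to September 30, 2045 -> 168 left
September 2045 has 30 days -> back to August 31, 2045 -> 138 left
August 2045 has 31 days -> back to July 31, 2045 -> 107 left
July 2045 has 31 days -> back to June 30, 2045 -> 76 left
June 2045 has 30 days -> back to May 31, 2045 -> 46 left
May 2045 has 31 days -> back to April 30, 2045 -> 15 left
April 2045: 30 - 15 = 15 -> lands on April 15

Result: 2045-04-15


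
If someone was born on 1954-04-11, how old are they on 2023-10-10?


Birth: 1954-04-11
Reference: 2023-10-10
Year difference: 2023 - 1954 = 69

69 years old


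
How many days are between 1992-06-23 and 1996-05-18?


From 1992-06-23 to 1996-05-18
1992-06-23: days before June = 31 + 29 + 31 + 30 + 31 = 152 (1992 is a leap year); day of year = 152 + 23 = 175
1996-05-18: days before May = 31 + 29 + 31 + 30 = 121 (1996 is a leap year); day of year = 121 + 18 = 139
Rest of 1992: 366 - 175 = 191
Full years 1993 (365), 1994 (365), 1995 (365): 1095
Total = 191 + 1095 + 139 = 1425

1425 days


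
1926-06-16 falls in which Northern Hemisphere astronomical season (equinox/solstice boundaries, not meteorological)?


Date: June 16
Astronomical Spring (approx.; exact equinox/solstice day varies by year): March 20 to June 20
June 16 falls within the Spring window

Spring


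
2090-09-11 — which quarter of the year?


Month: September (month 9)
Q1: Jan-Mar, Q2: Apr-Jun, Q3: Jul-Sep, Q4: Oct-Dec

Q3


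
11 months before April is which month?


April is month 4
4 - 11 = -7; wrap: -7 + 12 = 5

May


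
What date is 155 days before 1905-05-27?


Start: 1905-05-27, subtract 155 days
Back 27 days from May 27 reaches April 30, 1905 -> 128 left
April 1905 has 30 days -> back to March 31, 1905 -> 98 left
March 1905 has 31 days -> back to February 28, 1905 -> 67 left
February 1905 has 28 days -> back to January 31, 1905 -> 39 left
January 1905 has 31 days -> back to December 31, 1904 -> 8 left
December 1904: 31 - 8 = 23 -> lands on December 23

Result: 1904-12-23


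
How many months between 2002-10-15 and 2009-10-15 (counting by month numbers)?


From October 2002 to October 2009
7 years * 12 = 84 months = 84

84 months


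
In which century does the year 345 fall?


Century = (year - 1) // 100 + 1
= (345 - 1) // 100 + 1
= 344 // 100 + 1
= 3 + 1

4th century


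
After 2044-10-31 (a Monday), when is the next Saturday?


Current: Monday
Target: Saturday
Days ahead: 5

Next Saturday: 2044-11-05


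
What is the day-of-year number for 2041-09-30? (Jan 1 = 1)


Date: September 30, 2041
Days in months 1 through 8: 243
Plus 30 days in September

Day of year: 273


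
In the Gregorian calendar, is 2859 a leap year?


Gregorian leap year rule: divisible by 4, but not by 100, unless also by 400.
2859 is not divisible by 4 -> not a leap year

No


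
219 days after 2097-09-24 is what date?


Start: 2097-09-24, add 219 days
September 2097 has 30 days: 30 - 24 = 6 days to September 30 -> 213 left
October 2097 has 31 days -> 182 left
November 2097 has 30 days -> 152 left
December 2097 has 31 days -> 121 left
January 2098 has 31 days -> 90 left
February 2098 has 28 days -> 62 left
March 2098 has 31 days -> 31 left
April 2098 has 30 days -> 1 left
May 2098: 1 <= 31 -> lands on May 1

Result: 2098-05-01


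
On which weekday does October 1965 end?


October 1965 has 31 days
Anchor: Jan 1, 1965. With p = 1965 - 1 = 1964: (p + p//4 - p//100 + p//400) mod 7 = (1964 + 491 - 19 + 4) mod 7 = 2440 mod 7 = 4 -> Friday (Mon=0 ... Sun=6)
Days before October (Jan-Sep): 273; October 1 index = (4 + 273) mod 7 = 4 -> Friday
Last day offset: 31 - 1 = 30 days
Weekday index = (4 + 30) mod 7 = 6

Sunday, October 31


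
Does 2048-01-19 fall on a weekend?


Anchor: Jan 1, 2048. With p = 2048 - 1 = 2047: (p + p//4 - p//100 + p//400) mod 7 = (2047 + 511 - 20 + 5) mod 7 = 2543 mod 7 = 2 -> Wednesday (Mon=0 ... Sun=6)
Day of year: 19; offset = 18
Weekday index = (2 + 18) mod 7 = 6 -> Sunday
Weekend days: Saturday, Sunday

Yes


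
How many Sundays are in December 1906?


December 1906 has 31 days
Anchor: Jan 1, 1906. With p = 1906 - 1 = 1905: (p + p//4 - p//100 + p//400) mod 7 = (1905 + 476 - 19 + 4) mod 7 = 2366 mod 7 = 0 -> Monday (Mon=0 ... Sun=6)
Days before December (Jan-Nov): 334; December 1 index = (0 + 334) mod 7 = 5 -> Saturday
First Sunday is December 2
Sundays: 2, 9, 16, 23, 30

5 Sundays


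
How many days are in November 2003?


November 2003

30 days


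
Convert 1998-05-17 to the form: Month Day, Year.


ISO 1998-05-17 parses as year=1998, month=05, day=17
Month 5 -> May

May 17, 1998


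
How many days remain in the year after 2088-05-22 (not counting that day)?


Day of year: 143 of 366
Remaining = 366 - 143

223 days


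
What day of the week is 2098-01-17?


Date: January 17, 2098
Anchor: Jan 1, 2098. With p = 2098 - 1 = 2097: (p + p//4 - p//100 + p//400) mod 7 = (2097 + 524 - 20 + 5) mod 7 = 2606 mod 7 = 2 -> Wednesday (Mon=0 ... Sun=6)
Days into year = 17 - 1 = 16
Weekday index = (2 + 16) mod 7 = 4

Day of the week: Friday


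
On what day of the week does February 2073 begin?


Target: February 1, 2073
Anchor: Jan 1, 2073. With p = 2073 - 1 = 2072: (p + p//4 - p//100 + p//400) mod 7 = (2072 + 518 - 20 + 5) mod 7 = 2575 mod 7 = 6 -> Sunday (Mon=0 ... Sun=6)
Days before February (Jan): 31 days
Weekday index = (6 + 31) mod 7 = 2

Wednesday


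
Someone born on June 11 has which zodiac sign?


Date: June 11
Conventional tropical zodiac dates: Gemini from May 21 onward; Cancer starts June 21
June 11 falls within the Gemini range

Gemini


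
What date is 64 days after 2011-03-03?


Start: 2011-03-03, add 64 days
March 2011 has 31 days: 31 - 3 = 28 days to March 31 -> 36 left
April 2011 has 30 days -> 6 left
May 2011: 6 <= 31 -> lands on May 6

Result: 2011-05-06


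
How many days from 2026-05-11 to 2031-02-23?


From 2026-05-11 to 2031-02-23
2026-05-11: days before May = 31 + 28 + 31 + 30 = 120 (2026 is not a leap year); day of year = 120 + 11 = 131
2031-02-23: days before February = 31; day of year = 31 + 23 = 54
Rest of 2026: 365 - 131 = 234
Full years 2027 (365), 2028 (366), 2029 (365), 2030 (365): 1461
Total = 234 + 1461 + 54 = 1749

1749 days


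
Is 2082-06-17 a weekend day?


Anchor: Jan 1, 2082. With p = 2082 - 1 = 2081: (p + p//4 - p//100 + p//400) mod 7 = (2081 + 520 - 20 + 5) mod 7 = 2586 mod 7 = 3 -> Thursday (Mon=0 ... Sun=6)
Day of year: 168; offset = 167
Weekday index = (3 + 167) mod 7 = 2 -> Wednesday
Weekend days: Saturday, Sunday

No


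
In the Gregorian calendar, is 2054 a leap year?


Gregorian leap year rule: divisible by 4, but not by 100, unless also by 400.
2054 is not divisible by 4 -> not a leap year

No


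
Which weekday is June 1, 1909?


Target: June 1, 1909
Anchor: Jan 1, 1909. With p = 1909 - 1 = 1908: (p + p//4 - p//100 + p//400) mod 7 = (1908 + 477 - 19 + 4) mod 7 = 2370 mod 7 = 4 -> Friday (Mon=0 ... Sun=6)
Days before June (Jan-May): 151 days
Weekday index = (4 + 151) mod 7 = 1

Tuesday


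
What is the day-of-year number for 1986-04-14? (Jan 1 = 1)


Date: April 14, 1986
Days in months 1 through 3: 90
Plus 14 days in April

Day of year: 104


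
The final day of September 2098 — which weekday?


September 2098 has 30 days
Anchor: Jan 1, 2098. With p = 2098 - 1 = 2097: (p + p//4 - p//100 + p//400) mod 7 = (2097 + 524 - 20 + 5) mod 7 = 2606 mod 7 = 2 -> Wednesday (Mon=0 ... Sun=6)
Days before September (Jan-Aug): 243; September 1 index = (2 + 243) mod 7 = 0 -> Monday
Last day offset: 30 - 1 = 29 days
Weekday index = (0 + 29) mod 7 = 1

Tuesday, September 30


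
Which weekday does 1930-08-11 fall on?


Date: August 11, 1930
Anchor: Jan 1, 1930. With p = 1930 - 1 = 1929: (p + p//4 - p//100 + p//400) mod 7 = (1929 + 482 - 19 + 4) mod 7 = 2396 mod 7 = 2 -> Wednesday (Mon=0 ... Sun=6)
Days before August (Jan-Jul): 212; offset = 212 + 11 - 1 = 222
Weekday index = (2 + 222) mod 7 = 0

Day of the week: Monday


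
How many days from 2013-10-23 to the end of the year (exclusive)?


Day of year: 296 of 365
Remaining = 365 - 296

69 days


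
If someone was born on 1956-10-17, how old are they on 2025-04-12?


Birth: 1956-10-17
Reference: 2025-04-12
Year difference: 2025 - 1956 = 69
Birthday not yet reached in 2025, subtract 1

68 years old


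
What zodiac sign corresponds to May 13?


Date: May 13
Conventional tropical zodiac dates: Taurus from April 20 onward; Gemini starts May 21
May 13 falls within the Taurus range

Taurus


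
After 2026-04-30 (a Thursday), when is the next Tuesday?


Current: Thursday
Target: Tuesday
Days ahead: 5

Next Tuesday: 2026-05-05


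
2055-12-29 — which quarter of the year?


Month: December (month 12)
Q1: Jan-Mar, Q2: Apr-Jun, Q3: Jul-Sep, Q4: Oct-Dec

Q4


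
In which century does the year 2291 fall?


Century = (year - 1) // 100 + 1
= (2291 - 1) // 100 + 1
= 2290 // 100 + 1
= 22 + 1

23rd century


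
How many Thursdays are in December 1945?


December 1945 has 31 days
Anchor: Jan 1, 1945. With p = 1945 - 1 = 1944: (p + p//4 - p//100 + p//400) mod 7 = (1944 + 486 - 19 + 4) mod 7 = 2415 mod 7 = 0 -> Monday (Mon=0 ... Sun=6)
Days before December (Jan-Nov): 334; December 1 index = (0 + 334) mod 7 = 5 -> Saturday
First Thursday is December 6
Thursdays: 6, 13, 20, 27

4 Thursdays


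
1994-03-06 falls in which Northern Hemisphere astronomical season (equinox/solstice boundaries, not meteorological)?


Date: March 6
Astronomical Winter (approx.; exact equinox/solstice day varies by year): December 21 to March 19
March 6 falls within the Winter window

Winter


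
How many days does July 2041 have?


July 2041

31 days


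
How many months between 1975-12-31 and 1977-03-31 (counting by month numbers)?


From December 1975 to March 1977
2 years * 12 = 24 months, minus 9 months = 15

15 months


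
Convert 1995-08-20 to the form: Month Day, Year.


ISO 1995-08-20 parses as year=1995, month=08, day=20
Month 8 -> August

August 20, 1995


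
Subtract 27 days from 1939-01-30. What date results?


Start: 1939-01-30, subtract 27 days
30 - 27 = 3 stays within January 1939

Result: 1939-01-03


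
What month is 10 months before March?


March is month 3
3 - 10 = -7; wrap: -7 + 12 = 5

May


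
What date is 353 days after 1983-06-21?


Start: 1983-06-21, add 353 days
June 1983 has 30 days: 30 - 21 = 9 days to June 30 -> 344 left
July 1983 has 31 days -> 313 left
August 1983 has 31 days -> 282 left
September 1983 has 30 days -> 252 left
October 1983 has 31 days -> 221 left
November 1983 has 30 days -> 191 left
December 1983 has 31 days -> 160 left
January 1984 has 31 days -> 129 left
February 1984 has 29 days -> 100 left
March 1984 has 31 days -> 69 left
April 1984 has 30 days -> 39 left
May 1984 has 31 days -> 8 left
June 1984: 8 <= 30 -> lands on June 8

Result: 1984-06-08


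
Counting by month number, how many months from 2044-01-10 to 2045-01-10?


From January 2044 to January 2045
1 year * 12 = 12 months = 12

12 months


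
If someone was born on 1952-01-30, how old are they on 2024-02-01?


Birth: 1952-01-30
Reference: 2024-02-01
Year difference: 2024 - 1952 = 72

72 years old


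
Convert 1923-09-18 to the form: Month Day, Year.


ISO 1923-09-18 parses as year=1923, month=09, day=18
Month 9 -> September

September 18, 1923


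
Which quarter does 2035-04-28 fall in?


Month: April (month 4)
Q1: Jan-Mar, Q2: Apr-Jun, Q3: Jul-Sep, Q4: Oct-Dec

Q2


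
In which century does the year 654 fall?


Century = (year - 1) // 100 + 1
= (654 - 1) // 100 + 1
= 653 // 100 + 1
= 6 + 1

7th century


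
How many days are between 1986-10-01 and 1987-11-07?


From 1986-10-01 to 1987-11-07
1986-10-01: days before October = 31 + 28 + 31 + 30 + 31 + 30 + 31 + 31 + 30 = 273 (1986 is not a leap year); day of year = 273 + 1 = 274
1987-11-07: days before November = 31 + 28 + 31 + 30 + 31 + 30 + 31 + 31 + 30 + 31 = 304 (1987 is not a leap year); day of year = 304 + 7 = 311
Rest of 1986: 365 - 274 = 91
Total = 91 + 311 = 402

402 days


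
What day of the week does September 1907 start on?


Target: September 1, 1907
Anchor: Jan 1, 1907. With p = 1907 - 1 = 1906: (p + p//4 - p//100 + p//400) mod 7 = (1906 + 476 - 19 + 4) mod 7 = 2367 mod 7 = 1 -> Tuesday (Mon=0 ... Sun=6)
Days before September (Jan-Aug): 243 days
Weekday index = (1 + 243) mod 7 = 6

Sunday


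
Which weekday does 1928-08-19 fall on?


Date: August 19, 1928
Anchor: Jan 1, 1928. With p = 1928 - 1 = 1927: (p + p//4 - p//100 + p//400) mod 7 = (1927 + 481 - 19 + 4) mod 7 = 2393 mod 7 = 6 -> Sunday (Mon=0 ... Sun=6)
Days before August (Jan-Jul): 213; offset = 213 + 19 - 1 = 231
Weekday index = (6 + 231) mod 7 = 6

Day of the week: Sunday


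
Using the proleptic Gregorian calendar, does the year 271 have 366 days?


Gregorian leap year rule: divisible by 4, but not by 100, unless also by 400.
271 is not divisible by 4 -> not a leap year

No


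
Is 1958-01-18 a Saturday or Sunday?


Anchor: Jan 1, 1958. With p = 1958 - 1 = 1957: (p + p//4 - p//100 + p//400) mod 7 = (1957 + 489 - 19 + 4) mod 7 = 2431 mod 7 = 2 -> Wednesday (Mon=0 ... Sun=6)
Day of year: 18; offset = 17
Weekday index = (2 + 17) mod 7 = 5 -> Saturday
Weekend days: Saturday, Sunday

Yes


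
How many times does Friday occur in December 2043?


December 2043 has 31 days
Anchor: Jan 1, 2043. With p = 2043 - 1 = 2042: (p + p//4 - p//100 + p//400) mod 7 = (2042 + 510 - 20 + 5) mod 7 = 2537 mod 7 = 3 -> Thursday (Mon=0 ... Sun=6)
Days before December (Jan-Nov): 334; December 1 index = (3 + 334) mod 7 = 1 -> Tuesday
First Friday is December 4
Fridays: 4, 11, 18, 25

4 Fridays


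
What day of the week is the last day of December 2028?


December 2028 has 31 days
Anchor: Jan 1, 2028. With p = 2028 - 1 = 2027: (p + p//4 - p//100 + p//400) mod 7 = (2027 + 506 - 20 + 5) mod 7 = 2518 mod 7 = 5 -> Saturday (Mon=0 ... Sun=6)
Days before December (Jan-Nov): 335; December 1 index = (5 + 335) mod 7 = 4 -> Friday
Last day offset: 31 - 1 = 30 days
Weekday index = (4 + 30) mod 7 = 6

Sunday, December 31


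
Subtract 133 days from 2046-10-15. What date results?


Start: 2046-10-15, subtract 133 days
Back 15 days from October 15 reaches September 30, 2046 -> 118 left
September 2046 has 30 days -> back to August 31, 2046 -> 88 left
August 2046 has 31 days -> back to July 31, 2046 -> 57 left
July 2046 has 31 days -> back to June 30, 2046 -> 26 left
June 2046: 30 - 26 = 4 -> lands on June 4

Result: 2046-06-04


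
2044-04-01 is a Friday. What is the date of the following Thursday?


Current: Friday
Target: Thursday
Days ahead: 6

Next Thursday: 2044-04-07


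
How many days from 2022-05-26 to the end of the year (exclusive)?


Day of year: 146 of 365
Remaining = 365 - 146

219 days


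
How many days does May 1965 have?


May 1965

31 days


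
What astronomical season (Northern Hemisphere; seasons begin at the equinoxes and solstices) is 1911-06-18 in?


Date: June 18
Astronomical Spring (approx.; exact equinox/solstice day varies by year): March 20 to June 20
June 18 falls within the Spring window

Spring


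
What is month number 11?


Month 11 of 12

November


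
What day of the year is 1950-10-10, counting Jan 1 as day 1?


Date: October 10, 1950
Days in months 1 through 9: 273
Plus 10 days in October

Day of year: 283


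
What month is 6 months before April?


April is month 4
4 - 6 = -2; wrap: -2 + 12 = 10

October


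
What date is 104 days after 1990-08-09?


Start: 1990-08-09, add 104 days
August 1990 has 31 days: 31 - 9 = 22 days to August 31 -> 82 left
September 1990 has 30 days -> 52 left
October 1990 has 31 days -> 21 left
November 1990: 21 <= 30 -> lands on November 21

Result: 1990-11-21


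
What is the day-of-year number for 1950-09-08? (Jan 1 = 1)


Date: September 8, 1950
Days in months 1 through 8: 243
Plus 8 days in September

Day of year: 251


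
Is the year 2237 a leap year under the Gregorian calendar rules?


Gregorian leap year rule: divisible by 4, but not by 100, unless also by 400.
2237 is not divisible by 4 -> not a leap year

No


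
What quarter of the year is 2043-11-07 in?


Month: November (month 11)
Q1: Jan-Mar, Q2: Apr-Jun, Q3: Jul-Sep, Q4: Oct-Dec

Q4


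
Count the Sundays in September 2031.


September 2031 has 30 days
Anchor: Jan 1, 2031. With p = 2031 - 1 = 2030: (p + p//4 - p//100 + p//400) mod 7 = (2030 + 507 - 20 + 5) mod 7 = 2522 mod 7 = 2 -> Wednesday (Mon=0 ... Sun=6)
Days before September (Jan-Aug): 243; September 1 index = (2 + 243) mod 7 = 0 -> Monday
First Sunday is September 7
Sundays: 7, 14, 21, 28

4 Sundays


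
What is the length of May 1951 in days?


May 1951

31 days


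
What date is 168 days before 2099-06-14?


Start: 2099-06-14, subtract 168 days
Back 14 days from June 14 reaches May 31, 2099 -> 154 left
May 2099 has 31 days -> back to April 30, 2099 -> 123 left
April 2099 has 30 days -> back to March 31, 2099 -> 93 left
March 2099 has 31 days -> back to February 28, 2099 -> 62 left
February 2099 has 28 days -> back to January 31, 2099 -> 34 left
January 2099 has 31 days -> back to December 31, 2098 -> 3 left
December 2098: 31 - 3 = 28 -> lands on December 28

Result: 2098-12-28


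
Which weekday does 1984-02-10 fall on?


Date: February 10, 1984
Anchor: Jan 1, 1984. With p = 1984 - 1 = 1983: (p + p//4 - p//100 + p//400) mod 7 = (1983 + 495 - 19 + 4) mod 7 = 2463 mod 7 = 6 -> Sunday (Mon=0 ... Sun=6)
Days before February (Jan): 31; offset = 31 + 10 - 1 = 40
Weekday index = (6 + 40) mod 7 = 4

Day of the week: Friday


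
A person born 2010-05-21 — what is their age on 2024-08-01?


Birth: 2010-05-21
Reference: 2024-08-01
Year difference: 2024 - 2010 = 14

14 years old


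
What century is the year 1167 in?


Century = (year - 1) // 100 + 1
= (1167 - 1) // 100 + 1
= 1166 // 100 + 1
= 11 + 1

12th century


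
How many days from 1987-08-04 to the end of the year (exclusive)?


Day of year: 216 of 365
Remaining = 365 - 216

149 days


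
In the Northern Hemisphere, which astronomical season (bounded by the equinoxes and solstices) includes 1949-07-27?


Date: July 27
Astronomical Summer (approx.; exact equinox/solstice day varies by year): June 21 to September 21
July 27 falls within the Summer window

Summer
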